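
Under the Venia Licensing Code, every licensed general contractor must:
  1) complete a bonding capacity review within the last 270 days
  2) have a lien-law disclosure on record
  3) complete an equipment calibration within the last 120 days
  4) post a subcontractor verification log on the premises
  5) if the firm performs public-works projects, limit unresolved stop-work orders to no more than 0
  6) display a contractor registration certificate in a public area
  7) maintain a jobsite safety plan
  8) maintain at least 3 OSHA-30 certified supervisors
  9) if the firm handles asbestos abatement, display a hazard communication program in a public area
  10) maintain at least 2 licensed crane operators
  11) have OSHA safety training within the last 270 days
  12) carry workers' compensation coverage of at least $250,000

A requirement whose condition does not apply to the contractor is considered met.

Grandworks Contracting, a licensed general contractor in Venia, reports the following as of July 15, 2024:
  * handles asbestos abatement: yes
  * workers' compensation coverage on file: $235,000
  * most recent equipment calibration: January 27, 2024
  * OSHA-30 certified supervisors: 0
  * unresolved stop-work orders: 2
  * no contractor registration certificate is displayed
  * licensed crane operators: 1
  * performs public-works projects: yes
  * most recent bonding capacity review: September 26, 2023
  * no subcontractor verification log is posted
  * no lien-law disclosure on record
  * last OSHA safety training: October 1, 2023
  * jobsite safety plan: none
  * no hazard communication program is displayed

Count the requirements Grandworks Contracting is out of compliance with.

12

1. bonding capacity review 293 days ago vs limit 270 → not met
2. lien-law disclosure absent → not met
3. equipment calibration 170 days ago vs limit 120 → not met
4. subcontractor verification log absent → not met
5. condition 'performs public-works projects' holds; unresolved stop-work orders 2 > 0 → not met
6. contractor registration certificate absent → not met
7. jobsite safety plan absent → not met
8. OSHA-30 certified supervisors 0 < 3 → not met
9. condition 'handles asbestos abatement' holds; hazard communication program absent → not met
10. licensed crane operators 1 < 2 → not met
11. OSHA safety training 288 days ago vs limit 270 → not met
12. workers' compensation coverage $235,000 < $250,000 → not met
Not met: 12 of 12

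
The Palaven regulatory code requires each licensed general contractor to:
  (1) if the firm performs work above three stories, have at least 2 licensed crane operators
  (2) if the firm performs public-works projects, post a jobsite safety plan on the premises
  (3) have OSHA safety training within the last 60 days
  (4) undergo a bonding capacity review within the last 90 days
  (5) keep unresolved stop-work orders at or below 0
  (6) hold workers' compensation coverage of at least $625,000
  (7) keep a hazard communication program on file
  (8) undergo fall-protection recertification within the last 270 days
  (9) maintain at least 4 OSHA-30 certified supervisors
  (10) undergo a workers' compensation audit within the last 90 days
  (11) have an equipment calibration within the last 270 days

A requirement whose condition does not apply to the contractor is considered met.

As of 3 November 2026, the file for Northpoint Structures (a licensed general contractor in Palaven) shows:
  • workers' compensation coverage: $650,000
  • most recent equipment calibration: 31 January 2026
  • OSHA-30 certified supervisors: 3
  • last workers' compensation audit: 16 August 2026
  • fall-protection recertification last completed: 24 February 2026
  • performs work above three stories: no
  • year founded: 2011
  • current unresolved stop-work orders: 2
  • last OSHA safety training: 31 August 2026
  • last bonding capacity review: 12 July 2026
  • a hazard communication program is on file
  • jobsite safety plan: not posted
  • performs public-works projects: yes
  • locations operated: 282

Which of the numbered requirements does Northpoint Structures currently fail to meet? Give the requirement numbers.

1. condition 'performs work above three stories' does not hold → requirement n/a → met
2. condition 'performs public-works projects' holds; jobsite safety plan absent → not met
3. OSHA safety training 64 days ago vs limit 60 → not met
4. bonding capacity review 114 days ago vs limit 90 → not met
5. unresolved stop-work orders 2 > 0 → not met
6. workers' compensation coverage $650,000 ≥ $625,000 → met
7. hazard communication program present → met
8. fall-protection recertification 252 days ago vs limit 270 → met
9. OSHA-30 certified supervisors 3 < 4 → not met
10. workers' compensation audit 79 days ago vs limit 90 → met
11. equipment calibration 276 days ago vs limit 270 → not met
Not met: 2, 3, 4, 5, 9, 11

2, 3, 4, 5, 9, 11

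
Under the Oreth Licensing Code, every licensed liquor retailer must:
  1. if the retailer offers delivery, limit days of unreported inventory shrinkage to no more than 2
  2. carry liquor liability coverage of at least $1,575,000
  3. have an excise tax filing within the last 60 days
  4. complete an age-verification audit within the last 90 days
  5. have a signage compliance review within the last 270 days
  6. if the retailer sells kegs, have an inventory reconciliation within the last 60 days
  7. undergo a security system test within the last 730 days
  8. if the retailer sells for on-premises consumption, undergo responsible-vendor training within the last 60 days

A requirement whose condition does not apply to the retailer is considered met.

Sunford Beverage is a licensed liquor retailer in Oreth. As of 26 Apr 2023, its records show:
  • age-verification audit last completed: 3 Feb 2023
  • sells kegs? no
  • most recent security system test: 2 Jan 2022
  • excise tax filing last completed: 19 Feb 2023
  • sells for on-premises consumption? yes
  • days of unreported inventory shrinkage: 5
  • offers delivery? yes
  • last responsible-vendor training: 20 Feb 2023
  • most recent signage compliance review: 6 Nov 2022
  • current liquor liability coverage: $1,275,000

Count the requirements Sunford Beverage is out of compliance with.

1. condition 'offers delivery' holds; days of unreported inventory shrinkage 5 > 2 → not met
2. liquor liability coverage $1,275,000 < $1,575,000 → not met
3. excise tax filing 66 days ago vs limit 60 → not met
4. age-verification audit 82 days ago vs limit 90 → met
5. signage compliance review 171 days ago vs limit 270 → met
6. condition 'sells kegs' does not hold → requirement n/a → met
7. security system test 479 days ago vs limit 730 → met
8. condition 'sells for on-premises consumption' holds; responsible-vendor training 65 days ago vs limit 60 → not met
Not met: 4 of 8

4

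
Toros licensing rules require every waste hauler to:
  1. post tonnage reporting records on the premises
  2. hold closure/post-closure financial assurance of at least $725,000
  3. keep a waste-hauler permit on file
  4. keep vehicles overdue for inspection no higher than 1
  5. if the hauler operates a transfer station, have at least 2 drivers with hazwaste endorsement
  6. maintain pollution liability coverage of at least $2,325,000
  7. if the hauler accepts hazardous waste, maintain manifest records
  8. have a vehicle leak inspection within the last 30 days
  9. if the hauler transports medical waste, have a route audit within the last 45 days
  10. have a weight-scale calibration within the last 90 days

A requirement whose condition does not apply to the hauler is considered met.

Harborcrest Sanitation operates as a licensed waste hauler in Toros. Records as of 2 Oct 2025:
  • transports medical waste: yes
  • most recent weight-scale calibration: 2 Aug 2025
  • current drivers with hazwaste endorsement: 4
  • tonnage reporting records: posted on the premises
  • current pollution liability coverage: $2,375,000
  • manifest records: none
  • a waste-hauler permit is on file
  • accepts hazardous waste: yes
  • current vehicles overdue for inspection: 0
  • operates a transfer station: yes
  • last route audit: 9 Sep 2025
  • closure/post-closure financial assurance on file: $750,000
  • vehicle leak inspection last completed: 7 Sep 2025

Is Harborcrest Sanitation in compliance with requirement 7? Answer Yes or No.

7. condition 'accepts hazardous waste' holds; manifest records absent → not met

No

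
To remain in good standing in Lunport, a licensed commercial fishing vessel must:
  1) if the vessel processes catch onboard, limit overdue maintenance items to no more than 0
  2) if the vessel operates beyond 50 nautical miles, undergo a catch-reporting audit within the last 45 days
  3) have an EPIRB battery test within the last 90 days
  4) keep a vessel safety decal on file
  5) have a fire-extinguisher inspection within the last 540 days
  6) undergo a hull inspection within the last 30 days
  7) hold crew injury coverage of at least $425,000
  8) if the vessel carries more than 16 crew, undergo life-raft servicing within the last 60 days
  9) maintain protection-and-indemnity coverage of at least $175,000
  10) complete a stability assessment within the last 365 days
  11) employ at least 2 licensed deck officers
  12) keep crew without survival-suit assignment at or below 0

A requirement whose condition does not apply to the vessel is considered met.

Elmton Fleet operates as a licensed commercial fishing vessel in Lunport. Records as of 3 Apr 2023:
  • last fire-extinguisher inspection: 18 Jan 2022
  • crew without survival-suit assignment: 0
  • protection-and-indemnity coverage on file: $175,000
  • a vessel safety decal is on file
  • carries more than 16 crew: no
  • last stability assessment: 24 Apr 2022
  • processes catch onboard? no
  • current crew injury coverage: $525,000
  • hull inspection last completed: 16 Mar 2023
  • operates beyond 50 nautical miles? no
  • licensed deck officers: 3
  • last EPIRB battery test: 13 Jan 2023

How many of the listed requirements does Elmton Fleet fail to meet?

1. condition 'processes catch onboard' does not hold → requirement n/a → met
2. condition 'operates beyond 50 nautical miles' does not hold → requirement n/a → met
3. EPIRB battery test 80 days ago vs limit 90 → met
4. vessel safety decal present → met
5. fire-extinguisher inspection 440 days ago vs limit 540 → met
6. hull inspection 18 days ago vs limit 30 → met
7. crew injury coverage $525,000 ≥ $425,000 → met
8. condition 'carries more than 16 crew' does not hold → requirement n/a → met
9. protection-and-indemnity coverage $175,000 ≥ $175,000 → met
10. stability assessment 344 days ago vs limit 365 → met
11. licensed deck officers 3 ≥ 2 → met
12. crew without survival-suit assignment 0 ≤ 0 → met
Not met: 0 of 12

0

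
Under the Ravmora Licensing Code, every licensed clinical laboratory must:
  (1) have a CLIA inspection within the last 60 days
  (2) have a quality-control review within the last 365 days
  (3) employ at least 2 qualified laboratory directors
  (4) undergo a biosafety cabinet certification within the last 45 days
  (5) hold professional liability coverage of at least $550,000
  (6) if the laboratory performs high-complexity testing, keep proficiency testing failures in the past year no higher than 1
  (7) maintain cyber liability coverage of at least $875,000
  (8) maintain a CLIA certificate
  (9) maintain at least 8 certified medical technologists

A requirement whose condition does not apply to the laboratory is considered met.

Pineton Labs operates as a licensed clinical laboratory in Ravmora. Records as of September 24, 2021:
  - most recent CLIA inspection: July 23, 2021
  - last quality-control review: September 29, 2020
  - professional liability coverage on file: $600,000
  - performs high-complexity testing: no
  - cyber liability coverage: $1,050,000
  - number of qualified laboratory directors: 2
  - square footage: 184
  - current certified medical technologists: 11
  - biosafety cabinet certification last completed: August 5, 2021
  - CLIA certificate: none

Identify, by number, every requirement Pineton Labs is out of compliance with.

1, 4, 8

1. CLIA inspection 63 days ago vs limit 60 → not met
2. quality-control review 360 days ago vs limit 365 → met
3. qualified laboratory directors 2 ≥ 2 → met
4. biosafety cabinet certification 50 days ago vs limit 45 → not met
5. professional liability coverage $600,000 ≥ $550,000 → met
6. condition 'performs high-complexity testing' does not hold → requirement n/a → met
7. cyber liability coverage $1,050,000 ≥ $875,000 → met
8. CLIA certificate absent → not met
9. certified medical technologists 11 ≥ 8 → met
Not met: 1, 4, 8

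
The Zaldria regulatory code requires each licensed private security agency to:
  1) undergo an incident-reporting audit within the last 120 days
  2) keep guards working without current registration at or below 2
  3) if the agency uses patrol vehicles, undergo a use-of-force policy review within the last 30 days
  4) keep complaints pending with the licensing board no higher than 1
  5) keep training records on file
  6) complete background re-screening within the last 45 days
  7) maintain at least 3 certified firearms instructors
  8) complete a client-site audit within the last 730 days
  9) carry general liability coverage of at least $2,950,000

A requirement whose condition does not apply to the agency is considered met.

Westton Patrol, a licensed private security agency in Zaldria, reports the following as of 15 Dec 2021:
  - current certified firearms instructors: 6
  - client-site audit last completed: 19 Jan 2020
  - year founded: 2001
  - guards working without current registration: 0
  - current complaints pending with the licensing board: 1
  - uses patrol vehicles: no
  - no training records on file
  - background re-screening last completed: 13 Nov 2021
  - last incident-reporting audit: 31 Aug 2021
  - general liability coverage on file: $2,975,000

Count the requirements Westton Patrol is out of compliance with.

1. incident-reporting audit 106 days ago vs limit 120 → met
2. guards working without current registration 0 ≤ 2 → met
3. condition 'uses patrol vehicles' does not hold → requirement n/a → met
4. complaints pending with the licensing board 1 ≤ 1 → met
5. training records absent → not met
6. background re-screening 32 days ago vs limit 45 → met
7. certified firearms instructors 6 ≥ 3 → met
8. client-site audit 696 days ago vs limit 730 → met
9. general liability coverage $2,975,000 ≥ $2,950,000 → met
Not met: 1 of 9

1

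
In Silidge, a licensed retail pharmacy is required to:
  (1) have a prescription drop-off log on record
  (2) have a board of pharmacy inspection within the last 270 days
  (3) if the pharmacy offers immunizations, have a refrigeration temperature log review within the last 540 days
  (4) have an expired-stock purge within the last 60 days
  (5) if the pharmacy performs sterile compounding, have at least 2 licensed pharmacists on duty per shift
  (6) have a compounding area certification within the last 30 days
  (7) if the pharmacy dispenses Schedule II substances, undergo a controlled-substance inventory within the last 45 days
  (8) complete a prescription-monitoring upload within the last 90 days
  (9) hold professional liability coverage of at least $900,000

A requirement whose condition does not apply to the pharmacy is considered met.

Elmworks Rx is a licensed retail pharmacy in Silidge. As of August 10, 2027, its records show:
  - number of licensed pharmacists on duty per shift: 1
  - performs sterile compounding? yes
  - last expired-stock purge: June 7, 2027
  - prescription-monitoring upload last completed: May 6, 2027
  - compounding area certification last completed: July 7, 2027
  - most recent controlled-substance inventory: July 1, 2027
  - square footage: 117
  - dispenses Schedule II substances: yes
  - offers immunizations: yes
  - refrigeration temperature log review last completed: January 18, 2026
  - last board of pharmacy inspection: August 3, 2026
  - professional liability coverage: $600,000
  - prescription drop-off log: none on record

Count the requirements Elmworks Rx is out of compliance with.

1. prescription drop-off log absent → not met
2. board of pharmacy inspection 372 days ago vs limit 270 → not met
3. condition 'offers immunizations' holds; refrigeration temperature log review 569 days ago vs limit 540 → not met
4. expired-stock purge 64 days ago vs limit 60 → not met
5. condition 'performs sterile compounding' holds; licensed pharmacists on duty per shift 1 < 2 → not met
6. compounding area certification 34 days ago vs limit 30 → not met
7. condition 'dispenses Schedule II substances' holds; controlled-substance inventory 40 days ago vs limit 45 → met
8. prescription-monitoring upload 96 days ago vs limit 90 → not met
9. professional liability coverage $600,000 < $900,000 → not met
Not met: 8 of 9

8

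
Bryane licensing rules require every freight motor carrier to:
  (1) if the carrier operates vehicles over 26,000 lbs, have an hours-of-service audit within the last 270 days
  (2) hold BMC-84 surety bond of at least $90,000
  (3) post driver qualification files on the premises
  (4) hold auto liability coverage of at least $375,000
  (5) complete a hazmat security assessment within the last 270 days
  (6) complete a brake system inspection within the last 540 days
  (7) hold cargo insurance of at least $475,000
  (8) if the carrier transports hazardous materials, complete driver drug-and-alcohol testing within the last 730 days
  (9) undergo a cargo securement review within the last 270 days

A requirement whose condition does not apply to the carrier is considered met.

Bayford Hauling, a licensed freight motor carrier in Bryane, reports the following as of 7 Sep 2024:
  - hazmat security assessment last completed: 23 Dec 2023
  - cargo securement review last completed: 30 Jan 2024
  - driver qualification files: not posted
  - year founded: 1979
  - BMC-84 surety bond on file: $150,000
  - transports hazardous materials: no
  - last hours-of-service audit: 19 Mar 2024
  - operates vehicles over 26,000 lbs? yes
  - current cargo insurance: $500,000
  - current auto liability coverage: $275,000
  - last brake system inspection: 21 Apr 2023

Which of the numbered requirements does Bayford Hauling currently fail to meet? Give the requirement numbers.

3, 4

1. condition 'operates vehicles over 26,000 lbs' holds; hours-of-service audit 172 days ago vs limit 270 → met
2. BMC-84 surety bond $150,000 ≥ $90,000 → met
3. driver qualification files absent → not met
4. auto liability coverage $275,000 < $375,000 → not met
5. hazmat security assessment 259 days ago vs limit 270 → met
6. brake system inspection 505 days ago vs limit 540 → met
7. cargo insurance $500,000 ≥ $475,000 → met
8. condition 'transports hazardous materials' does not hold → requirement n/a → met
9. cargo securement review 221 days ago vs limit 270 → met
Not met: 3, 4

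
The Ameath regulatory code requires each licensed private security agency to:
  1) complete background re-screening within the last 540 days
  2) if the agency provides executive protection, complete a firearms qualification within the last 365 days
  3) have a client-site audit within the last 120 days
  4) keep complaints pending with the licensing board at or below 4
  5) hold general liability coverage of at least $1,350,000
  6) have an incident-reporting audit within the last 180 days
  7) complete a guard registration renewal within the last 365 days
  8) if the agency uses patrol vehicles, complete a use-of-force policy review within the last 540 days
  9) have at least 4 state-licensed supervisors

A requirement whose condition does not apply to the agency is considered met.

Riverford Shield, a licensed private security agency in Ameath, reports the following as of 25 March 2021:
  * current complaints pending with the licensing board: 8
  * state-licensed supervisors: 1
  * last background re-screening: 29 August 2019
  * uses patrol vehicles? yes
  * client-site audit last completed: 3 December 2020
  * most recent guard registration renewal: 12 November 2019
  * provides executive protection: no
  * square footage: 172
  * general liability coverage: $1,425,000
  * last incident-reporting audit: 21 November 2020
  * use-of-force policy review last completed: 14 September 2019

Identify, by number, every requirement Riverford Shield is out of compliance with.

1. background re-screening 574 days ago vs limit 540 → not met
2. condition 'provides executive protection' does not hold → requirement n/a → met
3. client-site audit 112 days ago vs limit 120 → met
4. complaints pending with the licensing board 8 > 4 → not met
5. general liability coverage $1,425,000 ≥ $1,350,000 → met
6. incident-reporting audit 124 days ago vs limit 180 → met
7. guard registration renewal 499 days ago vs limit 365 → not met
8. condition 'uses patrol vehicles' holds; use-of-force policy review 558 days ago vs limit 540 → not met
9. state-licensed supervisors 1 < 4 → not met
Not met: 1, 4, 7, 8, 9

1, 4, 7, 8, 9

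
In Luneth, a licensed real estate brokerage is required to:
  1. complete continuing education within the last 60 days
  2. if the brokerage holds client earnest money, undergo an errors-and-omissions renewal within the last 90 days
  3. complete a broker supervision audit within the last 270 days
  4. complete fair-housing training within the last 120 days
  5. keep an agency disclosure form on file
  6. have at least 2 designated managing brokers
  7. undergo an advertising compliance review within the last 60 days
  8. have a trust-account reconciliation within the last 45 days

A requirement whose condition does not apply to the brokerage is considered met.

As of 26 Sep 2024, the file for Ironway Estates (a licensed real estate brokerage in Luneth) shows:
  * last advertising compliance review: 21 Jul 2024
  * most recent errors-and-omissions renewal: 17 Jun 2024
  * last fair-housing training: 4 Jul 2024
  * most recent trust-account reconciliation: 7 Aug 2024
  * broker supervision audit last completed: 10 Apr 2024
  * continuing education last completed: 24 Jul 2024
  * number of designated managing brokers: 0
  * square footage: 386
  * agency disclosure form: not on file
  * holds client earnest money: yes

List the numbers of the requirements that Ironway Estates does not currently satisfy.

1. continuing education 64 days ago vs limit 60 → not met
2. condition 'holds client earnest money' holds; errors-and-omissions renewal 101 days ago vs limit 90 → not met
3. broker supervision audit 169 days ago vs limit 270 → met
4. fair-housing training 84 days ago vs limit 120 → met
5. agency disclosure form absent → not met
6. designated managing brokers 0 < 2 → not met
7. advertising compliance review 67 days ago vs limit 60 → not met
8. trust-account reconciliation 50 days ago vs limit 45 → not met
Not met: 1, 2, 5, 6, 7, 8

1, 2, 5, 6, 7, 8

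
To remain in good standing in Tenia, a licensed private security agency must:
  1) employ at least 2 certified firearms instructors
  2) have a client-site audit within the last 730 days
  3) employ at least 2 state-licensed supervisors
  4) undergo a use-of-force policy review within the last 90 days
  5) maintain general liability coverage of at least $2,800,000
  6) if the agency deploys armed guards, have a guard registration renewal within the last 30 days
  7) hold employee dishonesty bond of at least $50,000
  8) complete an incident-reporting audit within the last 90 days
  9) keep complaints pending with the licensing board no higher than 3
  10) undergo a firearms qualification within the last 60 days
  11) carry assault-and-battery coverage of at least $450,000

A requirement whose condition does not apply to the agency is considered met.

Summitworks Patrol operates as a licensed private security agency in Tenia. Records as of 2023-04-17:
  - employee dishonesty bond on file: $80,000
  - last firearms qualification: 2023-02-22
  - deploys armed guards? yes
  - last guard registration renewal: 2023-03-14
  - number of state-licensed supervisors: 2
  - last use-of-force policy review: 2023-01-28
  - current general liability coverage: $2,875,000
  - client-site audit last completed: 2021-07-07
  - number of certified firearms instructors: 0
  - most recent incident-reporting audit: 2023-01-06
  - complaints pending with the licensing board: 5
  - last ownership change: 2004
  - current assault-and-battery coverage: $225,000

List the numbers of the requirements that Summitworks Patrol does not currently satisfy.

1, 6, 8, 9, 11

1. certified firearms instructors 0 < 2 → not met
2. client-site audit 649 days ago vs limit 730 → met
3. state-licensed supervisors 2 ≥ 2 → met
4. use-of-force policy review 79 days ago vs limit 90 → met
5. general liability coverage $2,875,000 ≥ $2,800,000 → met
6. condition 'deploys armed guards' holds; guard registration renewal 34 days ago vs limit 30 → not met
7. employee dishonesty bond $80,000 ≥ $50,000 → met
8. incident-reporting audit 101 days ago vs limit 90 → not met
9. complaints pending with the licensing board 5 > 3 → not met
10. firearms qualification 54 days ago vs limit 60 → met
11. assault-and-battery coverage $225,000 < $450,000 → not met
Not met: 1, 6, 8, 9, 11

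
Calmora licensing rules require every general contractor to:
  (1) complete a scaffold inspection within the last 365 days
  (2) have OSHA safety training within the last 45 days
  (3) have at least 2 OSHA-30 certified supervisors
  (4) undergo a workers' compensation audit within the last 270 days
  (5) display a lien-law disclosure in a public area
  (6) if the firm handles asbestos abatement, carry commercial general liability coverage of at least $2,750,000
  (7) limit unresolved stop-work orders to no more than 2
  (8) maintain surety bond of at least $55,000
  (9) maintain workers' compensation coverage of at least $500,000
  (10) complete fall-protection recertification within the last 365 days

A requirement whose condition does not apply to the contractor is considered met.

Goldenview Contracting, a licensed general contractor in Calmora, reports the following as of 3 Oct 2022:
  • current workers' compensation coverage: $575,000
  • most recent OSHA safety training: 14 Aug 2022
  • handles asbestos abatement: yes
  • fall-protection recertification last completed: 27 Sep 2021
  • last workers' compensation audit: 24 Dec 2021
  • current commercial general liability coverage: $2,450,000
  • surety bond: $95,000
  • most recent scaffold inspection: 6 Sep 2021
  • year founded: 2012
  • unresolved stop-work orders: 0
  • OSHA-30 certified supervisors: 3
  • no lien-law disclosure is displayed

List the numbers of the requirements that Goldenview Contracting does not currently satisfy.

1. scaffold inspection 392 days ago vs limit 365 → not met
2. OSHA safety training 50 days ago vs limit 45 → not met
3. OSHA-30 certified supervisors 3 ≥ 2 → met
4. workers' compensation audit 283 days ago vs limit 270 → not met
5. lien-law disclosure absent → not met
6. condition 'handles asbestos abatement' holds; commercial general liability coverage $2,450,000 < $2,750,000 → not met
7. unresolved stop-work orders 0 ≤ 2 → met
8. surety bond $95,000 ≥ $55,000 → met
9. workers' compensation coverage $575,000 ≥ $500,000 → met
10. fall-protection recertification 371 days ago vs limit 365 → not met
Not met: 1, 2, 4, 5, 6, 10

1, 2, 4, 5, 6, 10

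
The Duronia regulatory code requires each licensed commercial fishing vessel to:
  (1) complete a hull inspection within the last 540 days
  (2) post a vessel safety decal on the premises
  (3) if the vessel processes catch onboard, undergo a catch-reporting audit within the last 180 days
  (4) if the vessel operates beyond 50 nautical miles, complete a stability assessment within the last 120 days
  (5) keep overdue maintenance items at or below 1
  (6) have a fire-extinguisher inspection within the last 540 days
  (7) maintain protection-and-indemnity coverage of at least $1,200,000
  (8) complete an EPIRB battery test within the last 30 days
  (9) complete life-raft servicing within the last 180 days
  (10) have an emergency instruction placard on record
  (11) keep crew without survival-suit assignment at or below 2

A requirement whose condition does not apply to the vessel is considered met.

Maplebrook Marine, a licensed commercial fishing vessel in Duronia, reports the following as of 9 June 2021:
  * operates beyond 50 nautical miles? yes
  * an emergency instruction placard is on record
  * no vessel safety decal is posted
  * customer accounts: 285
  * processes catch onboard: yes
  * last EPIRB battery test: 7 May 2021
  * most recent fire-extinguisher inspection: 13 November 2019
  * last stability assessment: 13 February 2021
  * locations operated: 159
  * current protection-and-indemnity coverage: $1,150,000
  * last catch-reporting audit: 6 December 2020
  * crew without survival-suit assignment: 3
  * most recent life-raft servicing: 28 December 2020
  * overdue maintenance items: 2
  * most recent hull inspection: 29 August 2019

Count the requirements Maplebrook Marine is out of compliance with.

8

1. hull inspection 650 days ago vs limit 540 → not met
2. vessel safety decal absent → not met
3. condition 'processes catch onboard' holds; catch-reporting audit 185 days ago vs limit 180 → not met
4. condition 'operates beyond 50 nautical miles' holds; stability assessment 116 days ago vs limit 120 → met
5. overdue maintenance items 2 > 1 → not met
6. fire-extinguisher inspection 574 days ago vs limit 540 → not met
7. protection-and-indemnity coverage $1,150,000 < $1,200,000 → not met
8. EPIRB battery test 33 days ago vs limit 30 → not met
9. life-raft servicing 163 days ago vs limit 180 → met
10. emergency instruction placard present → met
11. crew without survival-suit assignment 3 > 2 → not met
Not met: 8 of 11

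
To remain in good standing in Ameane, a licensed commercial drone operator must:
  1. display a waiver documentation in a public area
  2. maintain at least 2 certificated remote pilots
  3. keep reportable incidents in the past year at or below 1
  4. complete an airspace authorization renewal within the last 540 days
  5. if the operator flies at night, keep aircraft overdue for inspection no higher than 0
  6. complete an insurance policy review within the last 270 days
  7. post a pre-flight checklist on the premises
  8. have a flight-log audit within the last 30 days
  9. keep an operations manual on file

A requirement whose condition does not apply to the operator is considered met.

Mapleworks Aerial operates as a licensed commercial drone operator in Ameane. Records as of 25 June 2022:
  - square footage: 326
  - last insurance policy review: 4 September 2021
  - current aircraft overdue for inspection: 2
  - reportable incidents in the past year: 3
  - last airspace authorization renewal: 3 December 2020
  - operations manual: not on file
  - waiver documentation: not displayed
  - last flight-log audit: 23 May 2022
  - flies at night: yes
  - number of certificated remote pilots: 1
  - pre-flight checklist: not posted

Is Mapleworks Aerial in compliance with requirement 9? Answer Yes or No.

9. operations manual absent → not met

No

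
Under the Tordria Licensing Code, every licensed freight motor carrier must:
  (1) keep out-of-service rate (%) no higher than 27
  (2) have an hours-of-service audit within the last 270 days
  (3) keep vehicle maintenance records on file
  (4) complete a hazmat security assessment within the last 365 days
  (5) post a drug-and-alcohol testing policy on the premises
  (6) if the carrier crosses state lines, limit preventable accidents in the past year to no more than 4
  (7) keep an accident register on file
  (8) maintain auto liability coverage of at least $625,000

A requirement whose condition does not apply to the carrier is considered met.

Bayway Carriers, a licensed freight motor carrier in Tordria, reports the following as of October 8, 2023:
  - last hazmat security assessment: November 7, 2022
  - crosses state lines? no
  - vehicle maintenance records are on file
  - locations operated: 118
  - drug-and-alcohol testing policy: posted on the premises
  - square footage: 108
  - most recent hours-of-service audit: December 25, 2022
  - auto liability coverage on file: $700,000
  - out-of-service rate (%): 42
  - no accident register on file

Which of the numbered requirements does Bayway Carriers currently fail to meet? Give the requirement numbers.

1, 2, 7

1. out-of-service rate (%) 42 > 27 → not met
2. hours-of-service audit 287 days ago vs limit 270 → not met
3. vehicle maintenance records present → met
4. hazmat security assessment 335 days ago vs limit 365 → met
5. drug-and-alcohol testing policy present → met
6. condition 'crosses state lines' does not hold → requirement n/a → met
7. accident register absent → not met
8. auto liability coverage $700,000 ≥ $625,000 → met
Not met: 1, 2, 7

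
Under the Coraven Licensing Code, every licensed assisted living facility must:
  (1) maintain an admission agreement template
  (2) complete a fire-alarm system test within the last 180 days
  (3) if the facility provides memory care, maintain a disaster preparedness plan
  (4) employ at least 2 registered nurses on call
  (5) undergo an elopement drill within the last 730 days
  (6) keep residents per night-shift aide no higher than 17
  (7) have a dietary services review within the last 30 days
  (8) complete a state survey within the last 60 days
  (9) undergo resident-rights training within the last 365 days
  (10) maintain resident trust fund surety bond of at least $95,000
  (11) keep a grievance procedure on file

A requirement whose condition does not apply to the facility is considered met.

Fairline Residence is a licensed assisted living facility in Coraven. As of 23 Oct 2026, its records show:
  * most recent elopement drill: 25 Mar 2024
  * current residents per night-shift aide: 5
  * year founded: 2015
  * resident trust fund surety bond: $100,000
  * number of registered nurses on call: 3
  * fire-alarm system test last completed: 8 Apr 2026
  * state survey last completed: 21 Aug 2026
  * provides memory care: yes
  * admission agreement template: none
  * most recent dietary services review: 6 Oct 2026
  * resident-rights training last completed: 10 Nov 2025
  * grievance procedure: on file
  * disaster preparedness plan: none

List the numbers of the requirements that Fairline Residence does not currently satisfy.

1. admission agreement template absent → not met
2. fire-alarm system test 198 days ago vs limit 180 → not met
3. condition 'provides memory care' holds; disaster preparedness plan absent → not met
4. registered nurses on call 3 ≥ 2 → met
5. elopement drill 942 days ago vs limit 730 → not met
6. residents per night-shift aide 5 ≤ 17 → met
7. dietary services review 17 days ago vs limit 30 → met
8. state survey 63 days ago vs limit 60 → not met
9. resident-rights training 347 days ago vs limit 365 → met
10. resident trust fund surety bond $100,000 ≥ $95,000 → met
11. grievance procedure present → met
Not met: 1, 2, 3, 5, 8

1, 2, 3, 5, 8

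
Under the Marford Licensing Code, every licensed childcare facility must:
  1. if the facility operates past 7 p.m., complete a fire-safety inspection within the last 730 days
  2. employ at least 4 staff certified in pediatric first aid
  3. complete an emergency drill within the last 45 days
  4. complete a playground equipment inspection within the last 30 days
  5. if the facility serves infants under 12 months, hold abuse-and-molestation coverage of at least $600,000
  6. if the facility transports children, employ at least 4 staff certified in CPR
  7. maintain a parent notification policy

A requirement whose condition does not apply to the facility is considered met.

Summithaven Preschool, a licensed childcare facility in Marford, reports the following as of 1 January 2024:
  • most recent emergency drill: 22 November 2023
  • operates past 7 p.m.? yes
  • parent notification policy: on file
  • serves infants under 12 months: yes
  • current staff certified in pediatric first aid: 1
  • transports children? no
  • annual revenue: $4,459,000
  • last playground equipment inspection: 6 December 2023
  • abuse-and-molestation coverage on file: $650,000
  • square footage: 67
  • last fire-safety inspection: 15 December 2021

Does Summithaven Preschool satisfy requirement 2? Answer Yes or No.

No

2. staff certified in pediatric first aid 1 < 4 → not met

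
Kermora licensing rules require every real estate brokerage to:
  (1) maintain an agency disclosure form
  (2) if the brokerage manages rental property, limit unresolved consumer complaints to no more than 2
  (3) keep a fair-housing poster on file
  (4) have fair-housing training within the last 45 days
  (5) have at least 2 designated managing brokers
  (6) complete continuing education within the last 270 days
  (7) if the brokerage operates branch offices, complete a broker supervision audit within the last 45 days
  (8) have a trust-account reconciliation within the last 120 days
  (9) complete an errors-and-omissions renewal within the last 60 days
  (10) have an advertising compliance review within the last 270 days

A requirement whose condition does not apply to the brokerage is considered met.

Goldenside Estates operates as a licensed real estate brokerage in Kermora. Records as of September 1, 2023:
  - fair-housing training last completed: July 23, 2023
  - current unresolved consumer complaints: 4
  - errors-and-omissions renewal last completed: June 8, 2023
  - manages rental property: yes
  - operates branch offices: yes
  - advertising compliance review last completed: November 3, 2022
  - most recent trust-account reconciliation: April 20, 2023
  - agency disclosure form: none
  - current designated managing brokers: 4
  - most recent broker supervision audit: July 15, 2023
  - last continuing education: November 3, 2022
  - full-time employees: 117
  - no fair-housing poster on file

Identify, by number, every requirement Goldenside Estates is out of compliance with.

1, 2, 3, 6, 7, 8, 9, 10

1. agency disclosure form absent → not met
2. condition 'manages rental property' holds; unresolved consumer complaints 4 > 2 → not met
3. fair-housing poster absent → not met
4. fair-housing training 40 days ago vs limit 45 → met
5. designated managing brokers 4 ≥ 2 → met
6. continuing education 302 days ago vs limit 270 → not met
7. condition 'operates branch offices' holds; broker supervision audit 48 days ago vs limit 45 → not met
8. trust-account reconciliation 134 days ago vs limit 120 → not met
9. errors-and-omissions renewal 85 days ago vs limit 60 → not met
10. advertising compliance review 302 days ago vs limit 270 → not met
Not met: 1, 2, 3, 6, 7, 8, 9, 10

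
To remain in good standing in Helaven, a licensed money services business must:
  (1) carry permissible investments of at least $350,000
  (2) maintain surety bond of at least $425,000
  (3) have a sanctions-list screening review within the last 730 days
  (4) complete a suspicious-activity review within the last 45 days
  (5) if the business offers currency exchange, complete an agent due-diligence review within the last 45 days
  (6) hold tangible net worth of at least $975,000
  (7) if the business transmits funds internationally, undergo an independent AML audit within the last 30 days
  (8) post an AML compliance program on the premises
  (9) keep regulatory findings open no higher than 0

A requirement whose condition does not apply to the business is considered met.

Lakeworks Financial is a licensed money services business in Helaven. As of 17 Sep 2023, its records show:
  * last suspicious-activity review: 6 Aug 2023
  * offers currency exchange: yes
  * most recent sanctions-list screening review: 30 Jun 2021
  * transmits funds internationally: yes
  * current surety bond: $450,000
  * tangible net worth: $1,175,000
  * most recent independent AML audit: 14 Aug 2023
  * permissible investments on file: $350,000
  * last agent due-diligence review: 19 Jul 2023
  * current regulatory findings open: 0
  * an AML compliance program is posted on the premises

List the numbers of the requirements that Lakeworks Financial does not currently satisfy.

3, 5, 7

1. permissible investments $350,000 ≥ $350,000 → met
2. surety bond $450,000 ≥ $425,000 → met
3. sanctions-list screening review 809 days ago vs limit 730 → not met
4. suspicious-activity review 42 days ago vs limit 45 → met
5. condition 'offers currency exchange' holds; agent due-diligence review 60 days ago vs limit 45 → not met
6. tangible net worth $1,175,000 ≥ $975,000 → met
7. condition 'transmits funds internationally' holds; independent AML audit 34 days ago vs limit 30 → not met
8. AML compliance program present → met
9. regulatory findings open 0 ≤ 0 → met
Not met: 3, 5, 7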